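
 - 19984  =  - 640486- - 620502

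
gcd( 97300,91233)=1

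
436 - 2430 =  - 1994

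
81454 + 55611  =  137065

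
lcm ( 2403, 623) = 16821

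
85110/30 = 2837 = 2837.00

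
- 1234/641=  -2 + 48/641 = - 1.93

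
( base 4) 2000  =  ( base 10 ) 128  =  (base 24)58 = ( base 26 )4O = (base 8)200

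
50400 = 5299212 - 5248812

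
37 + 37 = 74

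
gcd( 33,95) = 1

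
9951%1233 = 87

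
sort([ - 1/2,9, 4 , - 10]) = [ - 10 , - 1/2, 4, 9] 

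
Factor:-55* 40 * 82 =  - 2^4*5^2*11^1*41^1 =- 180400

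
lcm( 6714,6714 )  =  6714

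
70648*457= 32286136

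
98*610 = 59780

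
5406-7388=  -  1982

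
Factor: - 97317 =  - 3^2*11^1 * 983^1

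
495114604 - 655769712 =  - 160655108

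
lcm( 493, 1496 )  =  43384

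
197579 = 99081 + 98498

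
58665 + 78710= 137375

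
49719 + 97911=147630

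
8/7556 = 2/1889 = 0.00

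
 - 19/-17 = 19/17 = 1.12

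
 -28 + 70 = 42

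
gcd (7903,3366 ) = 1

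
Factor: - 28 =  - 2^2*7^1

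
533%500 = 33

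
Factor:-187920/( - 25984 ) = 405/56 = 2^(  -  3 )*3^4*5^1 *7^( - 1 ) 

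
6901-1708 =5193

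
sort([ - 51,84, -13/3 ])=[ -51, - 13/3, 84 ]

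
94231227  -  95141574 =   -  910347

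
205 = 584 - 379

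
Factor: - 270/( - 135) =2^1 =2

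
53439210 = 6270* 8523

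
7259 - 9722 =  - 2463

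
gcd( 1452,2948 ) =44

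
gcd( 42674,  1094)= 2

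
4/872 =1/218=0.00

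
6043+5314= 11357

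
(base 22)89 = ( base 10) 185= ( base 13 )113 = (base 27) 6N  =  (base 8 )271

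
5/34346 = 5/34346 = 0.00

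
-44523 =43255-87778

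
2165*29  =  62785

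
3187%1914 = 1273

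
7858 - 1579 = 6279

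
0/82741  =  0 = 0.00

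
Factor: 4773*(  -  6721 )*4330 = - 138903511890=- 2^1*3^1*5^1*11^1*13^1*37^1*43^1*47^1*433^1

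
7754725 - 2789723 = 4965002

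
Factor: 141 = 3^1*47^1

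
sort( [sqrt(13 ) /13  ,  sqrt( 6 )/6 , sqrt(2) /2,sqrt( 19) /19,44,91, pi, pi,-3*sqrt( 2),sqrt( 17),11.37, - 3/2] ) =[ - 3*sqrt(2),-3/2, sqrt(19) /19 , sqrt( 13)/13 , sqrt( 6 )/6, sqrt( 2)/2, pi,  pi,  sqrt( 17), 11.37, 44,91]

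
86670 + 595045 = 681715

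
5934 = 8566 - 2632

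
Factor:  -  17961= - 3^1*5987^1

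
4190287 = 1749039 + 2441248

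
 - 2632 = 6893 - 9525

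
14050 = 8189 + 5861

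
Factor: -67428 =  -2^2*3^2*1873^1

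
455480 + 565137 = 1020617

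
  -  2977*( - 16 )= 47632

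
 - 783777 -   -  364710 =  - 419067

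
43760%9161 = 7116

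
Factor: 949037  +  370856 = 1319893= 1319893^1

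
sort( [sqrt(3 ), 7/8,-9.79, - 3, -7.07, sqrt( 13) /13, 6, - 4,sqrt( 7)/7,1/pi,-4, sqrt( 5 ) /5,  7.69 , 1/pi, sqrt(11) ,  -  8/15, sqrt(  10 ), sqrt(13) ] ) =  [ - 9.79, - 7.07, - 4 , - 4, - 3, - 8/15,  sqrt(13)/13, 1/pi,1/pi , sqrt ( 7 ) /7, sqrt ( 5)/5, 7/8,  sqrt( 3 ),  sqrt( 10), sqrt( 11) , sqrt( 13), 6, 7.69]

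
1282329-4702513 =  - 3420184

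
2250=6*375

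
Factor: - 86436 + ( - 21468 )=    - 107904 = - 2^7 *3^1 * 281^1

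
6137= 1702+4435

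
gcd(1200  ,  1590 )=30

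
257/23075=257/23075 = 0.01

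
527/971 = 527/971 = 0.54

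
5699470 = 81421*70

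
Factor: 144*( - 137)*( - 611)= 12053808 = 2^4*3^2*13^1*  47^1*137^1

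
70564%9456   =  4372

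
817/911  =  817/911=0.90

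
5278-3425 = 1853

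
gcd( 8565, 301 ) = 1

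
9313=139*67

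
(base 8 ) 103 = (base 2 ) 1000011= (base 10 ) 67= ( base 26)2f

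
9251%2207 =423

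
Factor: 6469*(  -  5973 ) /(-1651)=38639337/1651= 3^1*11^1*13^( - 1)*127^(  -  1) * 181^1*6469^1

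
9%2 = 1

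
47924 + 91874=139798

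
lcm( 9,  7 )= 63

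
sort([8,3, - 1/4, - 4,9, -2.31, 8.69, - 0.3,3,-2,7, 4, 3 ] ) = [  -  4, - 2.31, - 2,-0.3,  -  1/4, 3,3, 3, 4,7, 8,  8.69 , 9] 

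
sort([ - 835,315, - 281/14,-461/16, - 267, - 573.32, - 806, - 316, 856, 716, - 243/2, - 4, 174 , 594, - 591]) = [  -  835,  -  806, - 591, - 573.32, -316, - 267, - 243/2, - 461/16, - 281/14, -4, 174, 315, 594,716, 856]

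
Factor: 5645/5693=5^1*1129^1*5693^(-1)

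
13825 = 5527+8298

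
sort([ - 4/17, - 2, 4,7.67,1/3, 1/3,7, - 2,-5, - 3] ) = [ - 5, - 3, - 2 , - 2,  -  4/17,1/3,1/3,4, 7, 7.67] 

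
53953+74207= 128160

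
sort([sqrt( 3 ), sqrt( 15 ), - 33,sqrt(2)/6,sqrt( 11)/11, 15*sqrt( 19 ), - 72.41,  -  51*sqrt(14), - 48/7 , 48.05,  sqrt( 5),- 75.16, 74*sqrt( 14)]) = [ - 51*sqrt( 14 ), - 75.16,  -  72.41, - 33, - 48/7,sqrt( 2) /6, sqrt(11) /11, sqrt( 3), sqrt ( 5 ),sqrt(15 ), 48.05, 15*sqrt( 19),74*sqrt( 14 )] 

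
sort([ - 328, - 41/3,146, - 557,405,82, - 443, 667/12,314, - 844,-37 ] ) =[ - 844 , - 557, - 443, - 328, - 37, - 41/3,667/12,82,146,  314, 405 ]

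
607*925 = 561475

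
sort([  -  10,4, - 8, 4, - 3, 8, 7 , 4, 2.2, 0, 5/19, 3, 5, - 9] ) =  [-10, - 9, - 8,  -  3, 0,5/19, 2.2, 3, 4, 4, 4, 5, 7,8 ]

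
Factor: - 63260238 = - 2^1*3^1 * 10543373^1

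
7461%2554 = 2353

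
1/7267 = 1/7267 = 0.00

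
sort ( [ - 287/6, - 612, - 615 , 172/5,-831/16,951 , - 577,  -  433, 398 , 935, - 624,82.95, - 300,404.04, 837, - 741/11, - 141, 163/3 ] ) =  [ - 624, - 615, - 612, - 577,  -  433, - 300  , - 141, - 741/11,-831/16, - 287/6,172/5,163/3,82.95,398,404.04,837,935, 951]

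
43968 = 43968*1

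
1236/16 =77 + 1/4 = 77.25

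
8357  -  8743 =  - 386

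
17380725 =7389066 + 9991659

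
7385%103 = 72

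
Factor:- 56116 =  - 2^2 *14029^1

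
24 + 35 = 59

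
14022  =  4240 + 9782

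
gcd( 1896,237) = 237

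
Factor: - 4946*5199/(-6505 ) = 2^1*3^1*5^( -1)*1301^( - 1) *1733^1*2473^1= 25714254/6505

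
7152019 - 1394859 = 5757160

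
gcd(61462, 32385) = 1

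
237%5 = 2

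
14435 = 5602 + 8833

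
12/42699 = 4/14233= 0.00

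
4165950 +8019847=12185797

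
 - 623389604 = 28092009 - 651481613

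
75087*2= 150174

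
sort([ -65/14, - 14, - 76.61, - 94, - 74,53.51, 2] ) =[ - 94, - 76.61, - 74,-14, - 65/14, 2,53.51]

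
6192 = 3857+2335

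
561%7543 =561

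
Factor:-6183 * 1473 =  - 3^4*229^1*491^1 = - 9107559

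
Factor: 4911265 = 5^1*47^1 * 20899^1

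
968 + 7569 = 8537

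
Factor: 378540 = 2^2  *  3^3*5^1 * 701^1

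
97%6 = 1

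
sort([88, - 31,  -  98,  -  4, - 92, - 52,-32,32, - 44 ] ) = [-98 ,-92, - 52 ,  -  44, - 32 , - 31 ,  -  4,32,88]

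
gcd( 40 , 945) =5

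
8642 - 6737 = 1905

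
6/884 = 3/442 = 0.01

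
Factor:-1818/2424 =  - 3/4 = - 2^(-2)*3^1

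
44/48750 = 22/24375 = 0.00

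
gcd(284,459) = 1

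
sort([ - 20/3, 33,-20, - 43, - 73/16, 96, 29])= [ - 43, - 20, - 20/3, - 73/16,  29, 33, 96]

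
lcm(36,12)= 36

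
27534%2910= 1344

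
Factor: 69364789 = 13^1*5335753^1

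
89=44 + 45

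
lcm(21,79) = 1659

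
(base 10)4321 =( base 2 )1000011100001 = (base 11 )3279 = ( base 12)2601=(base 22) 8k9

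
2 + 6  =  8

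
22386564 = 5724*3911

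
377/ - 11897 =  - 1 + 11520/11897  =  -0.03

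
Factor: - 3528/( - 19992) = 3/17 = 3^1*17^( - 1) 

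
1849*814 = 1505086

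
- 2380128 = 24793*(-96)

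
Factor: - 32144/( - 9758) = 2^3*7^1*17^( - 1) = 56/17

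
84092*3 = 252276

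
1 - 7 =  -6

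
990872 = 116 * 8542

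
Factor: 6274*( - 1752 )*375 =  - 4122018000= - 2^4*3^2*5^3*73^1*3137^1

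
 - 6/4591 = - 6/4591 = - 0.00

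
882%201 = 78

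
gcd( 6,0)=6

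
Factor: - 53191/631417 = - 29^( - 1 )*43^1 * 1237^1*21773^( - 1 )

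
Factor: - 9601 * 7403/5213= - 11^1*13^(-1 )*401^( -1 )*673^1*9601^1 = - 71076203/5213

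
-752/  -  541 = 1  +  211/541  =  1.39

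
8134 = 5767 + 2367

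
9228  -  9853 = -625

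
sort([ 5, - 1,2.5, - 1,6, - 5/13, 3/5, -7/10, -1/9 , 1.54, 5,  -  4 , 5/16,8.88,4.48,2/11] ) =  [ - 4, - 1, - 1,-7/10, - 5/13, - 1/9,2/11,5/16, 3/5,1.54, 2.5,4.48, 5,5 , 6,8.88]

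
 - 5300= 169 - 5469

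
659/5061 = 659/5061 = 0.13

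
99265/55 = 19853/11 =1804.82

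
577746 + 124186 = 701932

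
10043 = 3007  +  7036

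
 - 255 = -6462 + 6207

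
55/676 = 55/676 = 0.08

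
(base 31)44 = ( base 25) 53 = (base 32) 40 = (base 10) 128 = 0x80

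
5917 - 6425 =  - 508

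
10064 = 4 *2516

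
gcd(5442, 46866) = 6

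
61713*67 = 4134771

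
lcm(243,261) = 7047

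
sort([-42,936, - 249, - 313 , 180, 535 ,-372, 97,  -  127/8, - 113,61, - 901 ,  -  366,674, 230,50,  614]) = [  -  901, - 372, - 366, - 313,-249, -113, - 42, - 127/8 , 50, 61, 97,180, 230,  535, 614,674,936]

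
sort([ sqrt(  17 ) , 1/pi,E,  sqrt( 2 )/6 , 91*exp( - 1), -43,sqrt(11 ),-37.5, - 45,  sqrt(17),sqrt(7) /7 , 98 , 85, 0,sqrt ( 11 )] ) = [-45,-43, - 37.5 , 0,sqrt ( 2) /6, 1/pi,sqrt(7) /7, E,sqrt( 11 ), sqrt (11 ),  sqrt(17),sqrt(17),  91*exp (-1 ), 85,98 ] 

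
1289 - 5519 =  - 4230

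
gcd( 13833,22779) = 9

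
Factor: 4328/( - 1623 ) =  - 8/3 = - 2^3*3^(-1 ) 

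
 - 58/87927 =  - 58/87927 =-0.00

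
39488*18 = 710784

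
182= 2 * 91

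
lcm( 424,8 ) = 424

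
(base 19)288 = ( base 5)12012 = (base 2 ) 1101110010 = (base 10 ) 882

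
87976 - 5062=82914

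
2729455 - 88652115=- 85922660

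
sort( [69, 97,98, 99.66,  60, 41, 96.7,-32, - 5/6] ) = [ - 32, - 5/6, 41, 60, 69,96.7, 97 , 98, 99.66] 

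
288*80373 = 23147424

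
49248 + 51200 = 100448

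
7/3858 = 7/3858= 0.00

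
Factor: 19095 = 3^1 * 5^1*19^1*67^1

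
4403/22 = 4403/22 = 200.14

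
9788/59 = 165+53/59  =  165.90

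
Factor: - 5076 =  - 2^2 * 3^3*47^1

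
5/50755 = 1/10151 = 0.00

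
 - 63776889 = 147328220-211105109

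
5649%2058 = 1533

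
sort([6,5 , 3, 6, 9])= [3, 5,6,6,9]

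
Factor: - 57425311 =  - 57425311^1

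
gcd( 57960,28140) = 420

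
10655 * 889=9472295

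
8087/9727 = 8087/9727 = 0.83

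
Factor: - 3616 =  - 2^5*113^1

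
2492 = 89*28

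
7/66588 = 7/66588 = 0.00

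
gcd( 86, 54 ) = 2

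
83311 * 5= 416555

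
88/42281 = 88/42281  =  0.00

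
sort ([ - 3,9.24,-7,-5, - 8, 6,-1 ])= [- 8,  -  7, - 5,-3 ,-1,6,  9.24 ] 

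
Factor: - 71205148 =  - 2^2*7^1*23^1 * 110567^1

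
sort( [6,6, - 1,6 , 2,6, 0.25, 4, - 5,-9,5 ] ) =[ - 9, - 5, - 1,0.25,2, 4,5,6 , 6,6, 6] 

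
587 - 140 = 447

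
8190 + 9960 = 18150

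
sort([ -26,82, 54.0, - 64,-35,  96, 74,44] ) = [  -  64, - 35, - 26,44,54.0,74,82,96]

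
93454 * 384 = 35886336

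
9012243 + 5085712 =14097955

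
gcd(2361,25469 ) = 1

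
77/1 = 77 = 77.00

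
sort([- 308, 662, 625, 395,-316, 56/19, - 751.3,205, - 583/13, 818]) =[  -  751.3, - 316,-308,-583/13, 56/19, 205,395, 625,662 , 818]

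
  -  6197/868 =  - 8 + 747/868= - 7.14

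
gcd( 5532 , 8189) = 1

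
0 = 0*205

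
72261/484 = 149 + 145/484 = 149.30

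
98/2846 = 49/1423 = 0.03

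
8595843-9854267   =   - 1258424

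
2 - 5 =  - 3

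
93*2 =186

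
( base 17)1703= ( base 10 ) 6939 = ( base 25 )b2e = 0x1b1b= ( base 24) C13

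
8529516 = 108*78977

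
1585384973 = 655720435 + 929664538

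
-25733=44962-70695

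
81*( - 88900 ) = -7200900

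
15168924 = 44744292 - 29575368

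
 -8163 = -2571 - 5592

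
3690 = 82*45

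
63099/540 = 2337/20 = 116.85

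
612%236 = 140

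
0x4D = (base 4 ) 1031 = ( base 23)38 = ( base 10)77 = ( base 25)32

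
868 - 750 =118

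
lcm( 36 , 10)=180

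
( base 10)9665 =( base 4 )2113001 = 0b10010111000001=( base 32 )9e1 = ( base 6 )112425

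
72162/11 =6560 + 2/11 = 6560.18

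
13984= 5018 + 8966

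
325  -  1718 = - 1393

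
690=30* 23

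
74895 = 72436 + 2459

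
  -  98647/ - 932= 98647/932 =105.84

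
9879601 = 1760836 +8118765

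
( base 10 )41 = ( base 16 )29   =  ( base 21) 1K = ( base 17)27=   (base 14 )2D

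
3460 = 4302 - 842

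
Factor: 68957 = 7^1*9851^1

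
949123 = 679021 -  - 270102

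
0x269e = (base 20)14e6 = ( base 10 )9886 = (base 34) 8iq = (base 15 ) 2de1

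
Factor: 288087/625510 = 327/710 = 2^( - 1)*3^1*5^( - 1)*71^( - 1)*109^1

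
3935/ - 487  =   - 9+448/487 = -  8.08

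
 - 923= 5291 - 6214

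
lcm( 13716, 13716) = 13716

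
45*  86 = 3870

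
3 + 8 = 11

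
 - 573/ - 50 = 11 + 23/50 = 11.46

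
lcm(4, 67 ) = 268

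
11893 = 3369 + 8524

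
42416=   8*5302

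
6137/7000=6137/7000 =0.88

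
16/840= 2/105 = 0.02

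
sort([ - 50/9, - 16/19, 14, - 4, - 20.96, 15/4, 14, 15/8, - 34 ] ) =[ - 34 , - 20.96, -50/9, - 4, - 16/19,15/8, 15/4,14,  14]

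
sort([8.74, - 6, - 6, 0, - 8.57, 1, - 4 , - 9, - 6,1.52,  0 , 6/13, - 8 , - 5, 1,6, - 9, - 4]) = [ - 9,-9, - 8.57,  -  8, - 6,-6, - 6,  -  5, - 4, - 4, 0, 0, 6/13, 1,1, 1.52, 6, 8.74]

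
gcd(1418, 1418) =1418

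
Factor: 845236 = 2^2*7^1*30187^1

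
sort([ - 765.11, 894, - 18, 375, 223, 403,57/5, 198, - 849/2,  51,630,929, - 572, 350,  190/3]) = [ - 765.11,- 572, - 849/2, - 18, 57/5, 51 , 190/3,198, 223, 350, 375,403, 630,  894 , 929] 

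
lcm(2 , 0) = 0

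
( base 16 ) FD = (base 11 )210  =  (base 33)7m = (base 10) 253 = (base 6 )1101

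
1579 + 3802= 5381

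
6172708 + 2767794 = 8940502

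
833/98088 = 833/98088 = 0.01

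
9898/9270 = 1 + 314/4635 = 1.07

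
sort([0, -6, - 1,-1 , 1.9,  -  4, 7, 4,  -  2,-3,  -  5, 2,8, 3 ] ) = [ - 6,-5, - 4, - 3, - 2, -1, - 1,0, 1.9,2  ,  3,4,7,8]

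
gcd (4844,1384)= 692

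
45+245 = 290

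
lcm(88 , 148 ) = 3256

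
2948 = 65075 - 62127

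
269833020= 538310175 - 268477155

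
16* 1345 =21520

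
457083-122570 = 334513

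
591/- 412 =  - 2 + 233/412 = - 1.43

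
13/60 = 13/60 = 0.22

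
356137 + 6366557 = 6722694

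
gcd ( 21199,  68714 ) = 731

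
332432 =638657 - 306225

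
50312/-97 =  - 519 + 31/97 = -  518.68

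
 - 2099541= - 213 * 9857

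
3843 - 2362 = 1481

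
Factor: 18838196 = 2^2*13^1*19^1 * 23^1*829^1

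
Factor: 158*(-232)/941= - 36656/941  =  - 2^4 * 29^1*79^1*941^(-1)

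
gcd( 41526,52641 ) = 9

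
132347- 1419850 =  - 1287503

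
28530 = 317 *90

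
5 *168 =840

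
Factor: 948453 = 3^1*11^1*41^1*701^1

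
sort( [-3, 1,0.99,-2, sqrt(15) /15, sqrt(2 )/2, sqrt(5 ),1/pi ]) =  [-3 ,-2,sqrt ( 15 )/15, 1/pi, sqrt(2 )/2, 0.99, 1 , sqrt(5) ]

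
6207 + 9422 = 15629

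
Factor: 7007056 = 2^4*7^1*62563^1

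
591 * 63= 37233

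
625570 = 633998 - 8428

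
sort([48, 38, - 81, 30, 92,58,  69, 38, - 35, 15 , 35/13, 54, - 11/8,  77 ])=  [-81, - 35,-11/8,35/13, 15,  30,38, 38, 48, 54 , 58 , 69 , 77,92]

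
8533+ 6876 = 15409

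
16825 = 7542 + 9283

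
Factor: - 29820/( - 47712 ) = 2^( - 3)*5^1 = 5/8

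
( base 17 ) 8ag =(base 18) 7ce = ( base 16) 9C2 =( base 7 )10166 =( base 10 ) 2498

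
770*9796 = 7542920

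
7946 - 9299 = -1353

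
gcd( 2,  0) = 2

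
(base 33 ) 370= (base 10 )3498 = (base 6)24110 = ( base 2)110110101010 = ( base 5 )102443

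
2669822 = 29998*89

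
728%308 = 112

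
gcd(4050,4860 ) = 810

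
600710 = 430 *1397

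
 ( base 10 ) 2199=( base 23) 43E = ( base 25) 3co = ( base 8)4227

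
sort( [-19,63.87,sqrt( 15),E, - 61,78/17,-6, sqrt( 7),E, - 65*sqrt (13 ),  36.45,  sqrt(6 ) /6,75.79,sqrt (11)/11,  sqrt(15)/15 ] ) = [-65*sqrt (13), - 61,-19, - 6,sqrt(15 ) /15,sqrt ( 11) /11,sqrt(6 )/6, sqrt(7) , E,E,sqrt ( 15 ), 78/17,36.45,63.87,75.79]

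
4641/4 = 4641/4 = 1160.25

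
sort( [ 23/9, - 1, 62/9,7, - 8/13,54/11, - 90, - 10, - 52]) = [ - 90, - 52, - 10,  -  1,-8/13,23/9,54/11,  62/9, 7]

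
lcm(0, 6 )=0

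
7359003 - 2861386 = 4497617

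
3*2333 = 6999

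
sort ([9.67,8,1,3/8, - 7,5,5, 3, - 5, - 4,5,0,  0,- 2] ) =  [- 7, - 5, - 4, -2,0, 0,3/8,1, 3, 5,5,5,8, 9.67]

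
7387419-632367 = 6755052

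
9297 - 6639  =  2658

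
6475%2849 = 777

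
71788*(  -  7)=  -  502516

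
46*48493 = 2230678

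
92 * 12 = 1104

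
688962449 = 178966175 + 509996274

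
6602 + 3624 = 10226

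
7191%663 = 561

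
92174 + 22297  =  114471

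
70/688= 35/344=0.10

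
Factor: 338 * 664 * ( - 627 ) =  - 140718864 = -2^4*3^1*11^1*13^2*19^1*83^1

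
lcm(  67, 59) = 3953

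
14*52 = 728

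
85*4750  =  403750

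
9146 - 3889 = 5257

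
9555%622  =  225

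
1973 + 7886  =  9859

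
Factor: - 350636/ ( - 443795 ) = 31876/40345 = 2^2*5^ ( - 1 )*13^1*613^1*8069^( - 1)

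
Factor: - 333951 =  - 3^1*111317^1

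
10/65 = 2/13=0.15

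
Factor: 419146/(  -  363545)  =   - 2^1*5^( - 1) * 7^2 *17^ ( - 1) = -98/85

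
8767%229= 65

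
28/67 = 28/67= 0.42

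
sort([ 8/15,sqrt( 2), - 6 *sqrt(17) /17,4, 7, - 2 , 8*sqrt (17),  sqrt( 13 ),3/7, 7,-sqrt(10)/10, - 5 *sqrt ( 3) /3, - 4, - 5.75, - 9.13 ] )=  [ - 9.13, - 5.75 , - 4,-5 * sqrt( 3)/3,-2 ,-6 * sqrt(17) /17, - sqrt( 10) /10,3/7,8/15 , sqrt(2),  sqrt(13 ),4, 7, 7,  8 * sqrt(17) ]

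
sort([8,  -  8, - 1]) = [ - 8, -1  ,  8]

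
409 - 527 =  -118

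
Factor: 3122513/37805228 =2^( - 2)  *  71^( - 1)*133117^( - 1)*3122513^1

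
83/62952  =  83/62952 = 0.00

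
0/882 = 0 = 0.00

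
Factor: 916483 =269^1*3407^1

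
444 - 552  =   - 108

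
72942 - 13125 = 59817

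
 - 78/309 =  - 26/103 = - 0.25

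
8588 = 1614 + 6974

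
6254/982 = 3127/491 = 6.37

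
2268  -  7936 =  - 5668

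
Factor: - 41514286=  - 2^1*11^1* 1887013^1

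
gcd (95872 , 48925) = 1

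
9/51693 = 3/17231 = 0.00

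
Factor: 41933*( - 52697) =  - 19^1*2207^1*52697^1 =- 2209743301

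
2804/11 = 2804/11 = 254.91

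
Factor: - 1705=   -  5^1*11^1*31^1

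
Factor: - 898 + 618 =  - 2^3*5^1*7^1 =- 280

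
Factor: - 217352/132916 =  - 2^1* 7^( - 1)*47^( - 1 )*269^1 = - 538/329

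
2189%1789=400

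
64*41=2624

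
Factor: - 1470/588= - 5/2 = - 2^( - 1 )* 5^1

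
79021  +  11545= 90566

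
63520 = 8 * 7940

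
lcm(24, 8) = 24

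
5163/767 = 6  +  561/767 = 6.73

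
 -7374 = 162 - 7536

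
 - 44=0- 44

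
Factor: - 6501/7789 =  - 3^1*11^1*197^1*7789^( - 1 )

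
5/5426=5/5426 = 0.00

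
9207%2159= 571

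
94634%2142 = 386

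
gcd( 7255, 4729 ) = 1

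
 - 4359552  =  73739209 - 78098761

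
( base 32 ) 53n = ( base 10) 5239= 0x1477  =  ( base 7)21163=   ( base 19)E9E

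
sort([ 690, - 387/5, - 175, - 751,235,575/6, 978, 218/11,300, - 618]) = [ - 751, - 618, - 175, - 387/5 , 218/11,575/6,235, 300,690,  978 ]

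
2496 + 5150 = 7646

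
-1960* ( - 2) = 3920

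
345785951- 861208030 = -515422079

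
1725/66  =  575/22 =26.14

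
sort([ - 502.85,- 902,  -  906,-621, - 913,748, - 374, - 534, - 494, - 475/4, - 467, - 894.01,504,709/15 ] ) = [ - 913, - 906 , - 902, - 894.01, - 621, - 534,-502.85, - 494, - 467,-374, - 475/4,709/15,504,748]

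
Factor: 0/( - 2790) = 0^1 = 0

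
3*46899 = 140697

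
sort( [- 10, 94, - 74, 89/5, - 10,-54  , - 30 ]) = [ - 74, - 54 , - 30, - 10, - 10, 89/5,94 ]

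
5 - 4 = 1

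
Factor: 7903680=2^6*3^1*5^1*8233^1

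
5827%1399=231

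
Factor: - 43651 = - 43651^1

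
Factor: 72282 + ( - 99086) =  - 2^2*6701^1 = -  26804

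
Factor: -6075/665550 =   -  9/986 = - 2^( -1 )*3^2 * 17^( - 1)*29^( - 1)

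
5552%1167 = 884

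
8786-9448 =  - 662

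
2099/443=2099/443 = 4.74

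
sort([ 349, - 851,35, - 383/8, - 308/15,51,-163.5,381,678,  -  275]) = [ - 851 , - 275, - 163.5,-383/8, - 308/15, 35, 51,349,381,678]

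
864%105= 24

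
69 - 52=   17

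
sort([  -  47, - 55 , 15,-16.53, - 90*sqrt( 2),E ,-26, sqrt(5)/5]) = [ - 90 *sqrt( 2 )  ,  -  55, - 47, - 26,-16.53, sqrt (5) /5,E,15]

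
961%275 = 136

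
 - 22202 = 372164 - 394366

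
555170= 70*7931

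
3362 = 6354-2992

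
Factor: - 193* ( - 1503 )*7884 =2286982836 = 2^2 * 3^5*73^1*167^1*193^1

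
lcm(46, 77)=3542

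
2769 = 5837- 3068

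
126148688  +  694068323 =820217011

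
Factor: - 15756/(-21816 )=13/18 = 2^ (- 1 )*3^( - 2)*13^1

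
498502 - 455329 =43173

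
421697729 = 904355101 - 482657372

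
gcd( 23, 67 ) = 1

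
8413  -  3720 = 4693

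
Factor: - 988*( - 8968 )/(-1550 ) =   -  2^4*5^(-2 )*13^1* 19^2*31^( - 1 )*59^1 = -4430192/775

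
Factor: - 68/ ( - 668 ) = 17/167 = 17^1*167^(-1 ) 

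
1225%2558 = 1225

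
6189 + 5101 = 11290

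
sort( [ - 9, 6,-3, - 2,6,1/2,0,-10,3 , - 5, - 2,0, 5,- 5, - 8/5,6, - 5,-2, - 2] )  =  [ - 10,  -  9, - 5, - 5, - 5, - 3,- 2, - 2, - 2, - 2, - 8/5,  0 , 0,1/2,3,5,6, 6,6 ] 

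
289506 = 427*678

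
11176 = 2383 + 8793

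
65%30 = 5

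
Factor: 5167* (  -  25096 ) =- 129671032= - 2^3*3137^1*5167^1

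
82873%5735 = 2583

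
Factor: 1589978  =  2^1*13^1*61153^1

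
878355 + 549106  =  1427461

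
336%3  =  0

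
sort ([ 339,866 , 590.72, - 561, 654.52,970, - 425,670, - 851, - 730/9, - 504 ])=[ - 851, - 561,-504, - 425, - 730/9,339,590.72,654.52 , 670,  866,970]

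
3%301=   3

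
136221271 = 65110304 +71110967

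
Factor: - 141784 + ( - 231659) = - 3^1*7^1*17783^1 = - 373443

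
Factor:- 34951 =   -  7^1*4993^1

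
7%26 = 7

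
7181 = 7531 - 350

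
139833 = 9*15537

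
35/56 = 5/8  =  0.62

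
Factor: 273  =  3^1*7^1*13^1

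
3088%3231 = 3088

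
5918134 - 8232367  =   - 2314233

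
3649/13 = 280 + 9/13  =  280.69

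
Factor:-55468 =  - 2^2*7^2*283^1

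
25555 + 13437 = 38992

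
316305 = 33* 9585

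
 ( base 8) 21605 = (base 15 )2A63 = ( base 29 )ang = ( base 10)9093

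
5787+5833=11620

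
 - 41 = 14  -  55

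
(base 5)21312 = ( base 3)1222222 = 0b10110110001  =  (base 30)1ih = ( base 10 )1457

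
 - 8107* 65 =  - 526955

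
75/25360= 15/5072 = 0.00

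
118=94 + 24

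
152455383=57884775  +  94570608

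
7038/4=1759+1/2 = 1759.50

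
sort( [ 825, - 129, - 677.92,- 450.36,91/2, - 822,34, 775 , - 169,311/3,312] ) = [ - 822, - 677.92,-450.36,-169, - 129, 34,  91/2,311/3,  312,775, 825]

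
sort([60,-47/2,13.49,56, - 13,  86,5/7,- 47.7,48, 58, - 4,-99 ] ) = [  -  99, - 47.7, - 47/2,-13, -4,5/7, 13.49,48,56,  58,  60,86]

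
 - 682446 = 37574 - 720020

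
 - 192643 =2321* ( - 83)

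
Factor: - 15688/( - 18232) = 37/43 = 37^1 * 43^( - 1)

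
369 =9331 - 8962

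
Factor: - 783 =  - 3^3*29^1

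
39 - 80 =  -41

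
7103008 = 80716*88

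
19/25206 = 19/25206 = 0.00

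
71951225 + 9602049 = 81553274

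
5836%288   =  76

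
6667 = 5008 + 1659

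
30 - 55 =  -25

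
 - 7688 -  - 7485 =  - 203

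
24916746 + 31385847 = 56302593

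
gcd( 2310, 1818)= 6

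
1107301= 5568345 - 4461044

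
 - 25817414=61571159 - 87388573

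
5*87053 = 435265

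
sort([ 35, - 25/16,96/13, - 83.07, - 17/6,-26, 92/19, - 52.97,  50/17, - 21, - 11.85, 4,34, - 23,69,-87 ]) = [ - 87,-83.07, - 52.97, - 26, - 23, - 21, - 11.85, - 17/6, - 25/16, 50/17, 4, 92/19, 96/13, 34, 35, 69 ] 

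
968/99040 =121/12380 = 0.01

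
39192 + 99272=138464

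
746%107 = 104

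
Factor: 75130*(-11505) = -864370650 = -2^1*3^1*5^2*11^1*13^1* 59^1 * 683^1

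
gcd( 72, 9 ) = 9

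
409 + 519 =928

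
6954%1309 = 409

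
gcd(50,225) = 25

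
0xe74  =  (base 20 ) 950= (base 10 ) 3700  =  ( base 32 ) 3jk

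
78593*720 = 56586960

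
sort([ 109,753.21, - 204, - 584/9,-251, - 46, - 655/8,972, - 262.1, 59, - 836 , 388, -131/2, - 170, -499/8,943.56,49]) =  [-836, - 262.1, - 251 , - 204, - 170,  -  655/8, - 131/2, - 584/9,  -  499/8, - 46, 49,59, 109, 388, 753.21,943.56,972]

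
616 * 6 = 3696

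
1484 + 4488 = 5972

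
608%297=14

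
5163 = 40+5123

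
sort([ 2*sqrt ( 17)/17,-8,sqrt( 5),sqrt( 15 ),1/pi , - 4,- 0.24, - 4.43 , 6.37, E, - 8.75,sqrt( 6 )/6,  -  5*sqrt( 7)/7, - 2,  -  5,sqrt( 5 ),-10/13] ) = [ - 8.75, - 8,- 5, - 4.43, - 4, - 2, - 5*sqrt( 7)/7, -10/13, - 0.24,1/pi,sqrt( 6 ) /6, 2 * sqrt( 17)/17 , sqrt(5 ), sqrt( 5 ),E,sqrt( 15),6.37 ]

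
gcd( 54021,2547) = 3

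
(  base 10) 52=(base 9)57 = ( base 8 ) 64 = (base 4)310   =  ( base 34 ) 1i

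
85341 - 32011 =53330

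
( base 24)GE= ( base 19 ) 11I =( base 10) 398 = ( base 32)ce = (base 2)110001110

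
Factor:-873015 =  - 3^1 *5^1*11^2*13^1*37^1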